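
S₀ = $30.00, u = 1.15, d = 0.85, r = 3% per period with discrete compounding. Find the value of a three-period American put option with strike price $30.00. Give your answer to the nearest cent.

Risk-neutral probability p = (1 + 0.03 − 0.85)/(1.15 − 0.85) = 0.1800/0.3000 = 0.6000
Terminal stock prices: S_uuu = 45.63, S_uud = 33.72, S_udd = 24.93, S_ddd = 18.42
Terminal payoffs (K − S): max(-15.63, 0) = 0, max(-3.724, 0) = 0, max(5.074, 0) = 5.074, max(11.58, 0) = 11.58
Node uu (S = 39.67): continuation = 1/1.03·[0.6000·0.0000 + 0.4000·0.0000] = 0.0000; exercise value = 0.0000 ≤ continuation, so V_uu = 0.0000
Node ud (S = 29.32): continuation = 1/1.03·[0.6000·0.0000 + 0.4000·5.0738] = 1.9704; exercise value = 0.6750 ≤ continuation, so V_ud = 1.9704
Node dd (S = 21.67): continuation = 1/1.03·[0.6000·5.0738 + 0.4000·11.5763] = 7.4512; exercise value = 8.3250 > continuation, so V_dd = 8.3250 (exercise)
Node u (S = 34.5): continuation = 1/1.03·[0.6000·0.0000 + 0.4000·1.9704] = 0.7652; exercise value = 0.0000 ≤ continuation, so V_u = 0.7652
Node d (S = 25.5): continuation = 1/1.03·[0.6000·1.9704 + 0.4000·8.3250] = 4.3808; exercise value = 4.5000 > continuation, so V_d = 4.5000 (exercise)
Node 0 (S = 30): continuation = 1/1.03·[0.6000·0.7652 + 0.4000·4.5000] = 2.1933; exercise value = 0.0000 ≤ continuation, so V_0 = 2.1933

$2.19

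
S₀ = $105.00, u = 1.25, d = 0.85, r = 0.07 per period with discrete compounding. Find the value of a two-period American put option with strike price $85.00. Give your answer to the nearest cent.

$1.62

Risk-neutral probability p = (1 + 0.07 − 0.85)/(1.25 − 0.85) = 0.2200/0.4000 = 0.5500
Terminal stock prices: S_uu = 164.1, S_ud = 111.6, S_dd = 75.86
Terminal payoffs (K − S): max(-79.06, 0) = 0, max(-26.56, 0) = 0, max(9.138, 0) = 9.138
Node u (S = 131.2): continuation = 1/1.07·[0.5500·0.0000 + 0.4500·0.0000] = 0.0000; exercise value = 0.0000 ≤ continuation, so V_u = 0.0000
Node d (S = 89.25): continuation = 1/1.07·[0.5500·0.0000 + 0.4500·9.1375] = 3.8429; exercise value = 0.0000 ≤ continuation, so V_d = 3.8429
Node 0 (S = 105): continuation = 1/1.07·[0.5500·0.0000 + 0.4500·3.8429] = 1.6162; exercise value = 0.0000 ≤ continuation, so V_0 = 1.6162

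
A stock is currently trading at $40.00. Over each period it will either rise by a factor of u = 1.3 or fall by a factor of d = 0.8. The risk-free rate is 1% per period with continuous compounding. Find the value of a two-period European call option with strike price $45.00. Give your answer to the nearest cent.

$3.91

Risk-neutral probability p = (e^0.01 − 0.8)/(1.3 − 0.8) = 0.2101/0.5000 = 0.4201
Terminal stock prices: S_uu = 67.6, S_ud = 41.6, S_dd = 25.6
Terminal payoffs (S − K): max(22.6, 0) = 22.6, max(-3.4, 0) = 0, max(-19.4, 0) = 0
Node u (S = 52): V_u = e^(−0.01)·[0.4201·22.6000 + 0.5799·0.0000] = 9.3998
Node d (S = 32): V_d = e^(−0.01)·[0.4201·0.0000 + 0.5799·0.0000] = 0.0000
Node 0 (S = 40): V_0 = e^(−0.01)·[0.4201·9.3998 + 0.5799·0.0000] = 3.9096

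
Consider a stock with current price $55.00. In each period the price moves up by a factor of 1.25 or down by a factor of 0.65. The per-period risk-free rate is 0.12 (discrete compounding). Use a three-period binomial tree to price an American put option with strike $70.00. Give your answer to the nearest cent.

Risk-neutral probability p = (1 + 0.12 − 0.65)/(1.25 − 0.65) = 0.4700/0.6000 = 0.7833
Terminal stock prices: S_uuu = 107.4, S_uud = 55.86, S_udd = 29.05, S_ddd = 15.1
Terminal payoffs (K − S): max(-37.42, 0) = 0, max(14.14, 0) = 14.14, max(40.95, 0) = 40.95, max(54.9, 0) = 54.9
Node uu (S = 85.94): continuation = 1/1.12·[0.7833·0.0000 + 0.2167·14.1406] = 2.7355; exercise value = 0.0000 ≤ continuation, so V_uu = 2.7355
Node ud (S = 44.69): continuation = 1/1.12·[0.7833·14.1406 + 0.2167·40.9531] = 17.8125; exercise value = 25.3125 > continuation, so V_ud = 25.3125 (exercise)
Node dd (S = 23.24): continuation = 1/1.12·[0.7833·40.9531 + 0.2167·54.8956] = 39.2625; exercise value = 46.7625 > continuation, so V_dd = 46.7625 (exercise)
Node u (S = 68.75): continuation = 1/1.12·[0.7833·2.7355 + 0.2167·25.3125] = 6.8100; exercise value = 1.2500 ≤ continuation, so V_u = 6.8100
Node d (S = 35.75): continuation = 1/1.12·[0.7833·25.3125 + 0.2167·46.7625] = 26.7500; exercise value = 34.2500 > continuation, so V_d = 34.2500 (exercise)
Node 0 (S = 55): continuation = 1/1.12·[0.7833·6.8100 + 0.2167·34.2500] = 11.3887; exercise value = 15.0000 > continuation, so V_0 = 15.0000 (exercise)

$15.00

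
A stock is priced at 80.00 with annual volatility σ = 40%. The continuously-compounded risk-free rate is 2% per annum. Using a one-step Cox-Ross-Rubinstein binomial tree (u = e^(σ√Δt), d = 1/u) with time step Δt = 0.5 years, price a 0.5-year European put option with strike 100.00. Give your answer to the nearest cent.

21.73

CRR parameters: u = e^(σ√Δt) = e^(0.4·√0.5) = 1.3269, d = 1/u = 0.7536
Per-period rate: rΔt = 0.02·0.5 = 0.01, so R = e^0.01 = 1.0101
Risk-neutral probability p = (e^0.01 − 0.7536)/(1.3269 − 0.7536) = 0.2564/0.5733 = 0.4473
Terminal stock prices: S_u = 106.2, S_d = 60.29
Terminal payoffs (K − S): max(-6.152, 0) = 0, max(39.71, 0) = 39.71
Node 0 (S = 80): V_0 = e^(−0.01)·[0.4473·0.0000 + 0.5527·39.7089] = 21.7292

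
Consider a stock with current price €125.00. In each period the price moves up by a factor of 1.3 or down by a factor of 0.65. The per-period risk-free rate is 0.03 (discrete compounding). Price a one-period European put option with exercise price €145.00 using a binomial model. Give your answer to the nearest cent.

Risk-neutral probability p = (1 + 0.03 − 0.65)/(1.3 − 0.65) = 0.3800/0.6500 = 0.5846
Terminal stock prices: S_u = 162.5, S_d = 81.25
Terminal payoffs (K − S): max(-17.5, 0) = 0, max(63.75, 0) = 63.75
Node 0 (S = 125): V_0 = 1/1.03·[0.5846·0.0000 + 0.4154·63.7500] = 25.7095

€25.71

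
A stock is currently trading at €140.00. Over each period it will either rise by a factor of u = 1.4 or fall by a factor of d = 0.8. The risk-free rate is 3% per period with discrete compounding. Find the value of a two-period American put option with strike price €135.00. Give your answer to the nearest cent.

Risk-neutral probability p = (1 + 0.03 − 0.8)/(1.4 − 0.8) = 0.2300/0.6000 = 0.3833
Terminal stock prices: S_uu = 274.4, S_ud = 156.8, S_dd = 89.6
Terminal payoffs (K − S): max(-139.4, 0) = 0, max(-21.8, 0) = 0, max(45.4, 0) = 45.4
Node u (S = 196): continuation = 1/1.03·[0.3833·0.0000 + 0.6167·0.0000] = 0.0000; exercise value = 0.0000 ≤ continuation, so V_u = 0.0000
Node d (S = 112): continuation = 1/1.03·[0.3833·0.0000 + 0.6167·45.4000] = 27.1812; exercise value = 23.0000 ≤ continuation, so V_d = 27.1812
Node 0 (S = 140): continuation = 1/1.03·[0.3833·0.0000 + 0.6167·27.1812] = 16.2736; exercise value = 0.0000 ≤ continuation, so V_0 = 16.2736

€16.27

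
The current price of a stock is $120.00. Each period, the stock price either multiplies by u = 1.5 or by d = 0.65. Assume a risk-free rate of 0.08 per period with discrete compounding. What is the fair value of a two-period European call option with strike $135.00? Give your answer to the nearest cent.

Risk-neutral probability p = (1 + 0.08 − 0.65)/(1.5 − 0.65) = 0.4300/0.8500 = 0.5059
Terminal stock prices: S_uu = 270, S_ud = 117, S_dd = 50.7
Terminal payoffs (S − K): max(135, 0) = 135, max(-18, 0) = 0, max(-84.3, 0) = 0
Node u (S = 180): V_u = 1/1.08·[0.5059·135.0000 + 0.4941·0.0000] = 63.2353
Node d (S = 78): V_d = 1/1.08·[0.5059·0.0000 + 0.4941·0.0000] = 0.0000
Node 0 (S = 120): V_0 = 1/1.08·[0.5059·63.2353 + 0.4941·0.0000] = 29.6200

$29.62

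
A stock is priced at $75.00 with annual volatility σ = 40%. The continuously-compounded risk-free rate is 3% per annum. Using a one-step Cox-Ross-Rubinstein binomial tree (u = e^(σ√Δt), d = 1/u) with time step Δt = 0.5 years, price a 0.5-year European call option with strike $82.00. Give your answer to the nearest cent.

$7.87

CRR parameters: u = e^(σ√Δt) = e^(0.4·√0.5) = 1.3269, d = 1/u = 0.7536
Per-period rate: rΔt = 0.03·0.5 = 0.015, so R = e^0.015 = 1.0151
Risk-neutral probability p = (e^0.015 − 0.7536)/(1.3269 − 0.7536) = 0.2615/0.5733 = 0.4561
Terminal stock prices: S_u = 99.52, S_d = 56.52
Terminal payoffs (S − K): max(17.52, 0) = 17.52, max(-25.48, 0) = 0
Node 0 (S = 75): V_0 = e^(−0.015)·[0.4561·17.5172 + 0.5439·0.0000] = 7.8710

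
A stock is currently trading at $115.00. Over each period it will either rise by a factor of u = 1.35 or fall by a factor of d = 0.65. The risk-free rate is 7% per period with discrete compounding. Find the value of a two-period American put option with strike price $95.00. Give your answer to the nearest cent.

Risk-neutral probability p = (1 + 0.07 − 0.65)/(1.35 − 0.65) = 0.4200/0.7000 = 0.6000
Terminal stock prices: S_uu = 209.6, S_ud = 100.9, S_dd = 48.59
Terminal payoffs (K − S): max(-114.6, 0) = 0, max(-5.913, 0) = 0, max(46.41, 0) = 46.41
Node u (S = 155.2): continuation = 1/1.07·[0.6000·0.0000 + 0.4000·0.0000] = 0.0000; exercise value = 0.0000 ≤ continuation, so V_u = 0.0000
Node d (S = 74.75): continuation = 1/1.07·[0.6000·0.0000 + 0.4000·46.4125] = 17.3505; exercise value = 20.2500 > continuation, so V_d = 20.2500 (exercise)
Node 0 (S = 115): continuation = 1/1.07·[0.6000·0.0000 + 0.4000·20.2500] = 7.5701; exercise value = 0.0000 ≤ continuation, so V_0 = 7.5701

$7.57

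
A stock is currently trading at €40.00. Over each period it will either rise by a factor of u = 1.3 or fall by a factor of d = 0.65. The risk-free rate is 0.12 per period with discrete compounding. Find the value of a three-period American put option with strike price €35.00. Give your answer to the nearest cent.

€2.74

Risk-neutral probability p = (1 + 0.12 − 0.65)/(1.3 − 0.65) = 0.4700/0.6500 = 0.7231
Terminal stock prices: S_uuu = 87.88, S_uud = 43.94, S_udd = 21.97, S_ddd = 10.98
Terminal payoffs (K − S): max(-52.88, 0) = 0, max(-8.94, 0) = 0, max(13.03, 0) = 13.03, max(24.02, 0) = 24.02
Node uu (S = 67.6): continuation = 1/1.12·[0.7231·0.0000 + 0.2769·0.0000] = 0.0000; exercise value = 0.0000 ≤ continuation, so V_uu = 0.0000
Node ud (S = 33.8): continuation = 1/1.12·[0.7231·0.0000 + 0.2769·13.0300] = 3.2217; exercise value = 1.2000 ≤ continuation, so V_ud = 3.2217
Node dd (S = 16.9): continuation = 1/1.12·[0.7231·13.0300 + 0.2769·24.0150] = 14.3500; exercise value = 18.1000 > continuation, so V_dd = 18.1000 (exercise)
Node u (S = 52): continuation = 1/1.12·[0.7231·0.0000 + 0.2769·3.2217] = 0.7966; exercise value = 0.0000 ≤ continuation, so V_u = 0.7966
Node d (S = 26): continuation = 1/1.12·[0.7231·3.2217 + 0.2769·18.1000] = 6.5552; exercise value = 9.0000 > continuation, so V_d = 9.0000 (exercise)
Node 0 (S = 40): continuation = 1/1.12·[0.7231·0.7966 + 0.2769·9.0000] = 2.7395; exercise value = 0.0000 ≤ continuation, so V_0 = 2.7395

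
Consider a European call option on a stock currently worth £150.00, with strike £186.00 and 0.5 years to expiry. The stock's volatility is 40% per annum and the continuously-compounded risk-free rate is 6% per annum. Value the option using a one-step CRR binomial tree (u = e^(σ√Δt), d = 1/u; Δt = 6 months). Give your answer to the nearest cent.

CRR parameters: u = e^(σ√Δt) = e^(0.4·√0.5) = 1.3269, d = 1/u = 0.7536
Per-period rate: rΔt = 0.06·0.5 = 0.03, so R = e^0.03 = 1.0305
Risk-neutral probability p = (e^0.03 − 0.7536)/(1.3269 − 0.7536) = 0.2768/0.5733 = 0.4829
Terminal stock prices: S_u = 199, S_d = 113
Terminal payoffs (S − K): max(13.03, 0) = 13.03, max(-72.95, 0) = 0
Node 0 (S = 150): V_0 = e^(−0.03)·[0.4829·13.0345 + 0.5171·0.0000] = 6.1081

£6.11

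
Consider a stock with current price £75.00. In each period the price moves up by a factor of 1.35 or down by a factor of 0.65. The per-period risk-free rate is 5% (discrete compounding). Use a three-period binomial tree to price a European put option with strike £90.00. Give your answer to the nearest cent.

Risk-neutral probability p = (1 + 0.05 − 0.65)/(1.35 − 0.65) = 0.4000/0.7000 = 0.5714
Terminal stock prices: S_uuu = 184.5, S_uud = 88.85, S_udd = 42.78, S_ddd = 20.6
Terminal payoffs (K − S): max(-94.53, 0) = 0, max(1.153, 0) = 1.153, max(47.22, 0) = 47.22, max(69.4, 0) = 69.4
Node uu (S = 136.7): V_uu = 1/1.05·[0.5714·0.0000 + 0.4286·1.1531] = 0.4707
Node ud (S = 65.81): V_ud = 1/1.05·[0.5714·1.1531 + 0.4286·47.2219] = 19.9018
Node dd (S = 31.69): V_dd = 1/1.05·[0.5714·47.2219 + 0.4286·69.4031] = 54.0268
Node u (S = 101.2): V_u = 1/1.05·[0.5714·0.4707 + 0.4286·19.9018] = 8.3793
Node d (S = 48.75): V_d = 1/1.05·[0.5714·19.9018 + 0.4286·54.0268] = 32.8827
Node 0 (S = 75): V_0 = 1/1.05·[0.5714·8.3793 + 0.4286·32.8827] = 17.9817

£17.98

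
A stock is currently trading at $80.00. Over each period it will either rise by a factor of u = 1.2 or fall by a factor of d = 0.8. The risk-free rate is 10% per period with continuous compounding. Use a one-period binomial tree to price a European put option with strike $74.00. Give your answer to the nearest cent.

$2.15

Risk-neutral probability p = (e^0.1 − 0.8)/(1.2 − 0.8) = 0.3052/0.4000 = 0.7629
Terminal stock prices: S_u = 96, S_d = 64
Terminal payoffs (K − S): max(-22, 0) = 0, max(10, 0) = 10
Node 0 (S = 80): V_0 = e^(−0.1)·[0.7629·0.0000 + 0.2371·10.0000] = 2.1451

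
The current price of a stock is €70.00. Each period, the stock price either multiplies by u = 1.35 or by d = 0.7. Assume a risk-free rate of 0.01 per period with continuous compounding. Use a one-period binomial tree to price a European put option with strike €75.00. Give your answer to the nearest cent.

€13.46

Risk-neutral probability p = (e^0.01 − 0.7)/(1.35 − 0.7) = 0.3101/0.6500 = 0.4770
Terminal stock prices: S_u = 94.5, S_d = 49
Terminal payoffs (K − S): max(-19.5, 0) = 0, max(26, 0) = 26
Node 0 (S = 70): V_0 = e^(−0.01)·[0.4770·0.0000 + 0.5230·26.0000] = 13.4627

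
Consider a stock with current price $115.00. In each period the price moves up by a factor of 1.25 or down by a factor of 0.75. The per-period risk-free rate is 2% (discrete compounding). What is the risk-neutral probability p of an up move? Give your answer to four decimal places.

p = 0.5400

Risk-neutral probability p = (1 + 0.02 − 0.75)/(1.25 − 0.75) = 0.2700/0.5000 = 0.5400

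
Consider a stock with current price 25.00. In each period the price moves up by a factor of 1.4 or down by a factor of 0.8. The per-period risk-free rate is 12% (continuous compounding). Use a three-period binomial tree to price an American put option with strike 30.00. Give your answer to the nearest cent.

Risk-neutral probability p = (e^0.12 − 0.8)/(1.4 − 0.8) = 0.3275/0.6000 = 0.5458
Terminal stock prices: S_uuu = 68.6, S_uud = 39.2, S_udd = 22.4, S_ddd = 12.8
Terminal payoffs (K − S): max(-38.6, 0) = 0, max(-9.2, 0) = 0, max(7.6, 0) = 7.6, max(17.2, 0) = 17.2
Node uu (S = 49): continuation = e^(−0.12)·[0.5458·0.0000 + 0.4542·0.0000] = 0.0000; exercise value = 0.0000 ≤ continuation, so V_uu = 0.0000
Node ud (S = 28): continuation = e^(−0.12)·[0.5458·0.0000 + 0.4542·7.6000] = 3.0614; exercise value = 2.0000 ≤ continuation, so V_ud = 3.0614
Node dd (S = 16): continuation = e^(−0.12)·[0.5458·7.6000 + 0.4542·17.2000] = 10.6076; exercise value = 14.0000 > continuation, so V_dd = 14.0000 (exercise)
Node u (S = 35): continuation = e^(−0.12)·[0.5458·0.0000 + 0.4542·3.0614] = 1.2332; exercise value = 0.0000 ≤ continuation, so V_u = 1.2332
Node d (S = 20): continuation = e^(−0.12)·[0.5458·3.0614 + 0.4542·14.0000] = 7.1214; exercise value = 10.0000 > continuation, so V_d = 10.0000 (exercise)
Node 0 (S = 25): continuation = e^(−0.12)·[0.5458·1.2332 + 0.4542·10.0000] = 4.6251; exercise value = 5.0000 > continuation, so V_0 = 5.0000 (exercise)

5.00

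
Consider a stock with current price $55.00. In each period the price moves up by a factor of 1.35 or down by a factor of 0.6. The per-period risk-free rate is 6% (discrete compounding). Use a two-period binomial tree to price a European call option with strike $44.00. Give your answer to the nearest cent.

Risk-neutral probability p = (1 + 0.06 − 0.6)/(1.35 − 0.6) = 0.4600/0.7500 = 0.6133
Terminal stock prices: S_uu = 100.2, S_ud = 44.55, S_dd = 19.8
Terminal payoffs (S − K): max(56.24, 0) = 56.24, max(0.55, 0) = 0.55, max(-24.2, 0) = 0
Node u (S = 74.25): V_u = 1/1.06·[0.6133·56.2375 + 0.3867·0.5500] = 32.7406
Node d (S = 33): V_d = 1/1.06·[0.6133·0.5500 + 0.3867·0.0000] = 0.3182
Node 0 (S = 55): V_0 = 1/1.06·[0.6133·32.7406 + 0.3867·0.3182] = 19.0603

$19.06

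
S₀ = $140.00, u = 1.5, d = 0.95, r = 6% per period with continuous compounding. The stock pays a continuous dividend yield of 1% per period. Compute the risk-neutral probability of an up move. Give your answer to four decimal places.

p = 0.1841

Per-period risk-free factor R = e^0.06 = 1.0618; dividend-adjusted growth = e^(0.06−0.01) = 1.0513.
Risk-neutral probability p = (1.0513 − 0.95)/(1.5 − 0.95) = 0.1013/0.5500 = 0.1841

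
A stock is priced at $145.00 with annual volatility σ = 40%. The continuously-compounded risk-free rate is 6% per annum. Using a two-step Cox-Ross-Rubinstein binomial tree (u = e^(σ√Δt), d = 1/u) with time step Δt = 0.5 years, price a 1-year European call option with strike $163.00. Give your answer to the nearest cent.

CRR parameters: u = e^(σ√Δt) = e^(0.4·√0.5) = 1.3269, d = 1/u = 0.7536
Per-period rate: rΔt = 0.06·0.5 = 0.03, so R = e^0.03 = 1.0305
Risk-neutral probability p = (e^0.03 − 0.7536)/(1.3269 − 0.7536) = 0.2768/0.5733 = 0.4829
Terminal stock prices: S_uu = 255.3, S_ud = 145, S_dd = 82.36
Terminal payoffs (S − K): max(92.29, 0) = 92.29, max(-18, 0) = 0, max(-80.64, 0) = 0
Node u (S = 192.4): V_u = e^(−0.03)·[0.4829·92.2949 + 0.5171·0.0000] = 43.2504
Node d (S = 109.3): V_d = e^(−0.03)·[0.4829·0.0000 + 0.5171·0.0000] = 0.0000
Node 0 (S = 145): V_0 = e^(−0.03)·[0.4829·43.2504 + 0.5171·0.0000] = 20.2676

$20.27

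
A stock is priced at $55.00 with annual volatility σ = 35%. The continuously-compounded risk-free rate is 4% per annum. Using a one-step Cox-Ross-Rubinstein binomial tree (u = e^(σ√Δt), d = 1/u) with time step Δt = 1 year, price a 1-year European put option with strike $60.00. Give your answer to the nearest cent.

$10.81

CRR parameters: u = e^(σ√Δt) = e^(0.35·√1) = 1.4191, d = 1/u = 0.7047
Per-period rate: rΔt = 0.04·1 = 0.04, so R = e^0.04 = 1.0408
Risk-neutral probability p = (e^0.04 − 0.7047)/(1.4191 − 0.7047) = 0.3361/0.7144 = 0.4705
Terminal stock prices: S_u = 78.05, S_d = 38.76
Terminal payoffs (K − S): max(-18.05, 0) = 0, max(21.24, 0) = 21.24
Node 0 (S = 55): V_0 = e^(−0.04)·[0.4705·0.0000 + 0.5295·21.2422] = 10.8065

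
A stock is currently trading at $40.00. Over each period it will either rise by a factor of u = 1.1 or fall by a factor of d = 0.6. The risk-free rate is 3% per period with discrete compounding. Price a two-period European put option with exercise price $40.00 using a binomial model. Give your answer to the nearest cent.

$3.56

Risk-neutral probability p = (1 + 0.03 − 0.6)/(1.1 − 0.6) = 0.4300/0.5000 = 0.8600
Terminal stock prices: S_uu = 48.4, S_ud = 26.4, S_dd = 14.4
Terminal payoffs (K − S): max(-8.4, 0) = 0, max(13.6, 0) = 13.6, max(25.6, 0) = 25.6
Node u (S = 44): V_u = 1/1.03·[0.8600·0.0000 + 0.1400·13.6000] = 1.8485
Node d (S = 24): V_d = 1/1.03·[0.8600·13.6000 + 0.1400·25.6000] = 14.8350
Node 0 (S = 40): V_0 = 1/1.03·[0.8600·1.8485 + 0.1400·14.8350] = 3.5598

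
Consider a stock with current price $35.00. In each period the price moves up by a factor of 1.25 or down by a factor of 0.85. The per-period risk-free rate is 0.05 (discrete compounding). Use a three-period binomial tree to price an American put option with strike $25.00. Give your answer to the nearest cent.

$0.38

Risk-neutral probability p = (1 + 0.05 − 0.85)/(1.25 − 0.85) = 0.2000/0.4000 = 0.5000
Terminal stock prices: S_uuu = 68.36, S_uud = 46.48, S_udd = 31.61, S_ddd = 21.49
Terminal payoffs (K − S): max(-43.36, 0) = 0, max(-21.48, 0) = 0, max(-6.609, 0) = 0, max(3.506, 0) = 3.506
Node uu (S = 54.69): continuation = 1/1.05·[0.5000·0.0000 + 0.5000·0.0000] = 0.0000; exercise value = 0.0000 ≤ continuation, so V_uu = 0.0000
Node ud (S = 37.19): continuation = 1/1.05·[0.5000·0.0000 + 0.5000·0.0000] = 0.0000; exercise value = 0.0000 ≤ continuation, so V_ud = 0.0000
Node dd (S = 25.29): continuation = 1/1.05·[0.5000·0.0000 + 0.5000·3.5056] = 1.6693; exercise value = 0.0000 ≤ continuation, so V_dd = 1.6693
Node u (S = 43.75): continuation = 1/1.05·[0.5000·0.0000 + 0.5000·0.0000] = 0.0000; exercise value = 0.0000 ≤ continuation, so V_u = 0.0000
Node d (S = 29.75): continuation = 1/1.05·[0.5000·0.0000 + 0.5000·1.6693] = 0.7949; exercise value = 0.0000 ≤ continuation, so V_d = 0.7949
Node 0 (S = 35): continuation = 1/1.05·[0.5000·0.0000 + 0.5000·0.7949] = 0.3785; exercise value = 0.0000 ≤ continuation, so V_0 = 0.3785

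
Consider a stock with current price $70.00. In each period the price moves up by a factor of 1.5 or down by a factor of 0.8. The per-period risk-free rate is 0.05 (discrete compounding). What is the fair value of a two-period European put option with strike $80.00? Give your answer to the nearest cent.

$13.19

Risk-neutral probability p = (1 + 0.05 − 0.8)/(1.5 − 0.8) = 0.2500/0.7000 = 0.3571
Terminal stock prices: S_uu = 157.5, S_ud = 84, S_dd = 44.8
Terminal payoffs (K − S): max(-77.5, 0) = 0, max(-4, 0) = 0, max(35.2, 0) = 35.2
Node u (S = 105): V_u = 1/1.05·[0.3571·0.0000 + 0.6429·0.0000] = 0.0000
Node d (S = 56): V_d = 1/1.05·[0.3571·0.0000 + 0.6429·35.2000] = 21.5510
Node 0 (S = 70): V_0 = 1/1.05·[0.3571·0.0000 + 0.6429·21.5510] = 13.1945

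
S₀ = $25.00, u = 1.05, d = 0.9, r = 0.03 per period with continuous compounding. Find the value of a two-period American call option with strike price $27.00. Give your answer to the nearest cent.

Risk-neutral probability p = (e^0.03 − 0.9)/(1.05 − 0.9) = 0.1305/0.1500 = 0.8697
Terminal stock prices: S_uu = 27.56, S_ud = 23.62, S_dd = 20.25
Terminal payoffs (S − K): max(0.5625, 0) = 0.5625, max(-3.375, 0) = 0, max(-6.75, 0) = 0
Node u (S = 26.25): continuation = e^(−0.03)·[0.8697·0.5625 + 0.1303·0.0000] = 0.4747; exercise value = 0.0000 ≤ continuation, so V_u = 0.4747
Node d (S = 22.5): continuation = e^(−0.03)·[0.8697·0.0000 + 0.1303·0.0000] = 0.0000; exercise value = 0.0000 ≤ continuation, so V_d = 0.0000
Node 0 (S = 25): continuation = e^(−0.03)·[0.8697·0.4747 + 0.1303·0.0000] = 0.4007; exercise value = 0.0000 ≤ continuation, so V_0 = 0.4007

$0.40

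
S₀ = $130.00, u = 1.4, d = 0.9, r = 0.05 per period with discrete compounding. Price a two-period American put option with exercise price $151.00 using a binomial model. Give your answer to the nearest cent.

$22.67

Risk-neutral probability p = (1 + 0.05 − 0.9)/(1.4 − 0.9) = 0.1500/0.5000 = 0.3000
Terminal stock prices: S_uu = 254.8, S_ud = 163.8, S_dd = 105.3
Terminal payoffs (K − S): max(-103.8, 0) = 0, max(-12.8, 0) = 0, max(45.7, 0) = 45.7
Node u (S = 182): continuation = 1/1.05·[0.3000·0.0000 + 0.7000·0.0000] = 0.0000; exercise value = 0.0000 ≤ continuation, so V_u = 0.0000
Node d (S = 117): continuation = 1/1.05·[0.3000·0.0000 + 0.7000·45.7000] = 30.4667; exercise value = 34.0000 > continuation, so V_d = 34.0000 (exercise)
Node 0 (S = 130): continuation = 1/1.05·[0.3000·0.0000 + 0.7000·34.0000] = 22.6667; exercise value = 21.0000 ≤ continuation, so V_0 = 22.6667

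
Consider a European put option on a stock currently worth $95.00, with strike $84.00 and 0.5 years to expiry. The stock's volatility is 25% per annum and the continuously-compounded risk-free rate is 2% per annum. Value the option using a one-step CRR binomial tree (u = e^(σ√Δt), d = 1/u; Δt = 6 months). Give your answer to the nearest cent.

CRR parameters: u = e^(σ√Δt) = e^(0.25·√0.5) = 1.1934, d = 1/u = 0.8380
Per-period rate: rΔt = 0.02·0.5 = 0.01, so R = e^0.01 = 1.0101
Risk-neutral probability p = (e^0.01 − 0.8380)/(1.1934 − 0.8380) = 0.1721/0.3554 = 0.4842
Terminal stock prices: S_u = 113.4, S_d = 79.61
Terminal payoffs (K − S): max(-29.37, 0) = 0, max(4.393, 0) = 4.393
Node 0 (S = 95): V_0 = e^(−0.01)·[0.4842·0.0000 + 0.5158·4.3931] = 2.2434

$2.24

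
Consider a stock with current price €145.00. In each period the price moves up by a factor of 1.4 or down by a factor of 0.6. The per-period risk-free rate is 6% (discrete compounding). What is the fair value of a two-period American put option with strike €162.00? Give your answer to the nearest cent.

Risk-neutral probability p = (1 + 0.06 − 0.6)/(1.4 − 0.6) = 0.4600/0.8000 = 0.5750
Terminal stock prices: S_uu = 284.2, S_ud = 121.8, S_dd = 52.2
Terminal payoffs (K − S): max(-122.2, 0) = 0, max(40.2, 0) = 40.2, max(109.8, 0) = 109.8
Node u (S = 203): continuation = 1/1.06·[0.5750·0.0000 + 0.4250·40.2000] = 16.1179; exercise value = 0.0000 ≤ continuation, so V_u = 16.1179
Node d (S = 87): continuation = 1/1.06·[0.5750·40.2000 + 0.4250·109.8000] = 65.8302; exercise value = 75.0000 > continuation, so V_d = 75.0000 (exercise)
Node 0 (S = 145): continuation = 1/1.06·[0.5750·16.1179 + 0.4250·75.0000] = 38.8140; exercise value = 17.0000 ≤ continuation, so V_0 = 38.8140

€38.81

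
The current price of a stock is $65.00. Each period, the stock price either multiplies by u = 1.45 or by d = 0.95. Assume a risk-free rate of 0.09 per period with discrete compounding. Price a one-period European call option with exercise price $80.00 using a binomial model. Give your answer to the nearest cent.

Risk-neutral probability p = (1 + 0.09 − 0.95)/(1.45 − 0.95) = 0.1400/0.5000 = 0.2800
Terminal stock prices: S_u = 94.25, S_d = 61.75
Terminal payoffs (S − K): max(14.25, 0) = 14.25, max(-18.25, 0) = 0
Node 0 (S = 65): V_0 = 1/1.09·[0.2800·14.2500 + 0.7200·0.0000] = 3.6606

$3.66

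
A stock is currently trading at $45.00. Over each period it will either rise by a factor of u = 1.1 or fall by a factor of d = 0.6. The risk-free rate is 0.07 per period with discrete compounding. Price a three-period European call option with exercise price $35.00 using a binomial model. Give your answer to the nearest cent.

Risk-neutral probability p = (1 + 0.07 − 0.6)/(1.1 − 0.6) = 0.4700/0.5000 = 0.9400
Terminal stock prices: S_uuu = 59.9, S_uud = 32.67, S_udd = 17.82, S_ddd = 9.72
Terminal payoffs (S − K): max(24.9, 0) = 24.9, max(-2.33, 0) = 0, max(-17.18, 0) = 0, max(-25.28, 0) = 0
Node uu (S = 54.45): V_uu = 1/1.07·[0.9400·24.8950 + 0.0600·0.0000] = 21.8704
Node ud (S = 29.7): V_ud = 1/1.07·[0.9400·0.0000 + 0.0600·0.0000] = 0.0000
Node dd (S = 16.2): V_dd = 1/1.07·[0.9400·0.0000 + 0.0600·0.0000] = 0.0000
Node u (S = 49.5): V_u = 1/1.07·[0.9400·21.8704 + 0.0600·0.0000] = 19.2132
Node d (S = 27): V_d = 1/1.07·[0.9400·0.0000 + 0.0600·0.0000] = 0.0000
Node 0 (S = 45): V_0 = 1/1.07·[0.9400·19.2132 + 0.0600·0.0000] = 16.8789

$16.88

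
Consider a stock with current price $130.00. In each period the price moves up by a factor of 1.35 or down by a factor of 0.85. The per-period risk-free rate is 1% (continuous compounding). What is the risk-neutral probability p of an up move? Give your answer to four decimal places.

p = 0.3201

Risk-neutral probability p = (e^0.01 − 0.85)/(1.35 − 0.85) = 0.1601/0.5000 = 0.3201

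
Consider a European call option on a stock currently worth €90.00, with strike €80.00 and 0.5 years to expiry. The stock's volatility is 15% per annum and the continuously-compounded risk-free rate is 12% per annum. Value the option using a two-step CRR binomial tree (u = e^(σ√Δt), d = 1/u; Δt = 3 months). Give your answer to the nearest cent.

€14.90

CRR parameters: u = e^(σ√Δt) = e^(0.15·√0.25) = 1.0779, d = 1/u = 0.9277
Per-period rate: rΔt = 0.12·0.25 = 0.03, so R = e^0.03 = 1.0305
Risk-neutral probability p = (e^0.03 − 0.9277)/(1.0779 − 0.9277) = 0.1027/0.1501 = 0.6841
Terminal stock prices: S_uu = 104.6, S_ud = 90, S_dd = 77.46
Terminal payoffs (S − K): max(24.57, 0) = 24.57, max(10, 0) = 10, max(-2.536, 0) = 0
Node u (S = 97.01): V_u = e^(−0.03)·[0.6841·24.5651 + 0.3159·10.0000] = 19.3739
Node d (S = 83.5): V_d = e^(−0.03)·[0.6841·10.0000 + 0.3159·0.0000] = 6.6388
Node 0 (S = 90): V_0 = e^(−0.03)·[0.6841·19.3739 + 0.3159·6.6388] = 14.8972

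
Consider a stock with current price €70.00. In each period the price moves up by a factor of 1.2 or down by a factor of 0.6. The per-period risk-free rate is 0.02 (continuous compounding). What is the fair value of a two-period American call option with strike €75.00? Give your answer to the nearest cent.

€12.16

Risk-neutral probability p = (e^0.02 − 0.6)/(1.2 − 0.6) = 0.4202/0.6000 = 0.7003
Terminal stock prices: S_uu = 100.8, S_ud = 50.4, S_dd = 25.2
Terminal payoffs (S − K): max(25.8, 0) = 25.8, max(-24.6, 0) = 0, max(-49.8, 0) = 0
Node u (S = 84): continuation = e^(−0.02)·[0.7003·25.8000 + 0.2997·0.0000] = 17.7109; exercise value = 9.0000 ≤ continuation, so V_u = 17.7109
Node d (S = 42): continuation = e^(−0.02)·[0.7003·0.0000 + 0.2997·0.0000] = 0.0000; exercise value = 0.0000 ≤ continuation, so V_d = 0.0000
Node 0 (S = 70): continuation = e^(−0.02)·[0.7003·17.7109 + 0.2997·0.0000] = 12.1579; exercise value = 0.0000 ≤ continuation, so V_0 = 12.1579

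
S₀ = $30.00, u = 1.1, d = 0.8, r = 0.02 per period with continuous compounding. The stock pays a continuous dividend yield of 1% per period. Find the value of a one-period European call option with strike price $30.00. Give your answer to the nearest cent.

Per-period risk-free factor R = e^0.02 = 1.0202; dividend-adjusted growth = e^(0.02−0.01) = 1.0101.
Risk-neutral probability p = (1.0101 − 0.8)/(1.1 − 0.8) = 0.2101/0.3000 = 0.7002
Terminal stock prices: S_u = 33, S_d = 24
Terminal payoffs (S − K): max(3, 0) = 3, max(-6, 0) = 0
Node 0 (S = 30): V_0 = e^(−0.02)·[0.7002·3.0000 + 0.2998·0.0000] = 2.0589

$2.06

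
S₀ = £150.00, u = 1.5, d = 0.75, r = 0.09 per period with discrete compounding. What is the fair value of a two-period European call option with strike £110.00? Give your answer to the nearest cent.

Risk-neutral probability p = (1 + 0.09 − 0.75)/(1.5 − 0.75) = 0.3400/0.7500 = 0.4533
Terminal stock prices: S_uu = 337.5, S_ud = 168.8, S_dd = 84.38
Terminal payoffs (S − K): max(227.5, 0) = 227.5, max(58.75, 0) = 58.75, max(-25.62, 0) = 0
Node u (S = 225): V_u = 1/1.09·[0.4533·227.5000 + 0.5467·58.7500] = 124.0826
Node d (S = 112.5): V_d = 1/1.09·[0.4533·58.7500 + 0.5467·0.0000] = 24.4343
Node 0 (S = 150): V_0 = 1/1.09·[0.4533·124.0826 + 0.5467·24.4343] = 63.8607

£63.86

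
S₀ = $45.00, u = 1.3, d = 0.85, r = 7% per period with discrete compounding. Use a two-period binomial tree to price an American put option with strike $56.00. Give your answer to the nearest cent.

Risk-neutral probability p = (1 + 0.07 − 0.85)/(1.3 − 0.85) = 0.2200/0.4500 = 0.4889
Terminal stock prices: S_uu = 76.05, S_ud = 49.73, S_dd = 32.51
Terminal payoffs (K − S): max(-20.05, 0) = 0, max(6.275, 0) = 6.275, max(23.49, 0) = 23.49
Node u (S = 58.5): continuation = 1/1.07·[0.4889·0.0000 + 0.5111·6.2750] = 2.9974; exercise value = 0.0000 ≤ continuation, so V_u = 2.9974
Node d (S = 38.25): continuation = 1/1.07·[0.4889·6.2750 + 0.5111·23.4875] = 14.0864; exercise value = 17.7500 > continuation, so V_d = 17.7500 (exercise)
Node 0 (S = 45): continuation = 1/1.07·[0.4889·2.9974 + 0.5111·17.7500] = 9.8482; exercise value = 11.0000 > continuation, so V_0 = 11.0000 (exercise)

$11.00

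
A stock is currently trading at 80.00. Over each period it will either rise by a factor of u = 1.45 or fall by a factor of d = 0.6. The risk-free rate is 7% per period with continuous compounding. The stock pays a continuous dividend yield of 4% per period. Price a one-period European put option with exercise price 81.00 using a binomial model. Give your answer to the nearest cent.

Per-period risk-free factor R = e^0.07 = 1.0725; dividend-adjusted growth = e^(0.07−0.04) = 1.0305.
Risk-neutral probability p = (1.0305 − 0.6)/(1.45 − 0.6) = 0.4305/0.8500 = 0.5064
Terminal stock prices: S_u = 116, S_d = 48
Terminal payoffs (K − S): max(-35, 0) = 0, max(33, 0) = 33
Node 0 (S = 80): V_0 = e^(−0.07)·[0.5064·0.0000 + 0.4936·33.0000] = 15.1871

15.19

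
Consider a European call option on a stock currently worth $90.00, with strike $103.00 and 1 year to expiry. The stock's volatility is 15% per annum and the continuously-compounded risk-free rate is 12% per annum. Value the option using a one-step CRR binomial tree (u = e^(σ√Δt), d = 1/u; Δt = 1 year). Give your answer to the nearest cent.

$1.23

CRR parameters: u = e^(σ√Δt) = e^(0.15·√1) = 1.1618, d = 1/u = 0.8607
Per-period rate: rΔt = 0.12·1 = 0.12, so R = e^0.12 = 1.1275
Risk-neutral probability p = (e^0.12 − 0.8607)/(1.1618 − 0.8607) = 0.2668/0.3011 = 0.8860
Terminal stock prices: S_u = 104.6, S_d = 77.46
Terminal payoffs (S − K): max(1.565, 0) = 1.565, max(-25.54, 0) = 0
Node 0 (S = 90): V_0 = e^(−0.12)·[0.8860·1.5651 + 0.1140·0.0000] = 1.2298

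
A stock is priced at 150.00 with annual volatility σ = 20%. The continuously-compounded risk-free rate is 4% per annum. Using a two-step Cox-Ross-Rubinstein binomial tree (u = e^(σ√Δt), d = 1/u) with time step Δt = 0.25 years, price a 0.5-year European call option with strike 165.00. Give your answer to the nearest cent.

CRR parameters: u = e^(σ√Δt) = e^(0.2·√0.25) = 1.1052, d = 1/u = 0.9048
Per-period rate: rΔt = 0.04·0.25 = 0.01, so R = e^0.01 = 1.0101
Risk-neutral probability p = (e^0.01 − 0.9048)/(1.1052 − 0.9048) = 0.1052/0.2003 = 0.5252
Terminal stock prices: S_uu = 183.2, S_ud = 150, S_dd = 122.8
Terminal payoffs (S − K): max(18.21, 0) = 18.21, max(-15, 0) = 0, max(-42.19, 0) = 0
Node u (S = 165.8): V_u = e^(−0.01)·[0.5252·18.2104 + 0.4748·0.0000] = 9.4687
Node d (S = 135.7): V_d = e^(−0.01)·[0.5252·0.0000 + 0.4748·0.0000] = 0.0000
Node 0 (S = 150): V_0 = e^(−0.01)·[0.5252·9.4687 + 0.4748·0.0000] = 4.9234

4.92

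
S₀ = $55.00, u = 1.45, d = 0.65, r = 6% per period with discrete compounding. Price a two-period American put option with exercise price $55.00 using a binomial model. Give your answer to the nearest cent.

Risk-neutral probability p = (1 + 0.06 − 0.65)/(1.45 − 0.65) = 0.4100/0.8000 = 0.5125
Terminal stock prices: S_uu = 115.6, S_ud = 51.84, S_dd = 23.24
Terminal payoffs (K − S): max(-60.64, 0) = 0, max(3.163, 0) = 3.163, max(31.76, 0) = 31.76
Node u (S = 79.75): continuation = 1/1.06·[0.5125·0.0000 + 0.4875·3.1625] = 1.4545; exercise value = 0.0000 ≤ continuation, so V_u = 1.4545
Node d (S = 35.75): continuation = 1/1.06·[0.5125·3.1625 + 0.4875·31.7625] = 16.1368; exercise value = 19.2500 > continuation, so V_d = 19.2500 (exercise)
Node 0 (S = 55): continuation = 1/1.06·[0.5125·1.4545 + 0.4875·19.2500] = 9.5564; exercise value = 0.0000 ≤ continuation, so V_0 = 9.5564

$9.56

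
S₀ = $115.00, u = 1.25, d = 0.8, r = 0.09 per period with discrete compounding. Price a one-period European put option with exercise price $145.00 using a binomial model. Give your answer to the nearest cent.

Risk-neutral probability p = (1 + 0.09 − 0.8)/(1.25 − 0.8) = 0.2900/0.4500 = 0.6444
Terminal stock prices: S_u = 143.8, S_d = 92
Terminal payoffs (K − S): max(1.25, 0) = 1.25, max(53, 0) = 53
Node 0 (S = 115): V_0 = 1/1.09·[0.6444·1.2500 + 0.3556·53.0000] = 18.0275

$18.03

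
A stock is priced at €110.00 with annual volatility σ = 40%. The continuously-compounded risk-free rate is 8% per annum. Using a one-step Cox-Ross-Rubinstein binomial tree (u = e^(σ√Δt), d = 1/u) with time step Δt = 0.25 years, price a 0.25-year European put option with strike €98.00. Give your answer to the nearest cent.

CRR parameters: u = e^(σ√Δt) = e^(0.4·√0.25) = 1.2214, d = 1/u = 0.8187
Per-period rate: rΔt = 0.08·0.25 = 0.02, so R = e^0.02 = 1.0202
Risk-neutral probability p = (e^0.02 − 0.8187)/(1.2214 − 0.8187) = 0.2015/0.4027 = 0.5003
Terminal stock prices: S_u = 134.4, S_d = 90.06
Terminal payoffs (K − S): max(-36.35, 0) = 0, max(7.94, 0) = 7.94
Node 0 (S = 110): V_0 = e^(−0.02)·[0.5003·0.0000 + 0.4997·7.9396] = 3.8886

€3.89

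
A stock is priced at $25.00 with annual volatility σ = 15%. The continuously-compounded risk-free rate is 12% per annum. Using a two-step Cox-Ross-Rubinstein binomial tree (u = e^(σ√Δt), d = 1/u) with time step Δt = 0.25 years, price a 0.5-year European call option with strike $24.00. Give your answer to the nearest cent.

$2.63

CRR parameters: u = e^(σ√Δt) = e^(0.15·√0.25) = 1.0779, d = 1/u = 0.9277
Per-period rate: rΔt = 0.12·0.25 = 0.03, so R = e^0.03 = 1.0305
Risk-neutral probability p = (e^0.03 − 0.9277)/(1.0779 − 0.9277) = 0.1027/0.1501 = 0.6841
Terminal stock prices: S_uu = 29.05, S_ud = 25, S_dd = 21.52
Terminal payoffs (S − K): max(5.046, 0) = 5.046, max(1, 0) = 1, max(-2.482, 0) = 0
Node u (S = 26.95): V_u = e^(−0.03)·[0.6841·5.0459 + 0.3159·1.0000] = 3.6564
Node d (S = 23.19): V_d = e^(−0.03)·[0.6841·1.0000 + 0.3159·0.0000] = 0.6639
Node 0 (S = 25): V_0 = e^(−0.03)·[0.6841·3.6564 + 0.3159·0.6639] = 2.6309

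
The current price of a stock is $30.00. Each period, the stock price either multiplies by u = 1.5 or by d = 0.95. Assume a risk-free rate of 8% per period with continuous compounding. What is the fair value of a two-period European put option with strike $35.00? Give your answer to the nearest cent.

Risk-neutral probability p = (e^0.08 − 0.95)/(1.5 − 0.95) = 0.1333/0.5500 = 0.2423
Terminal stock prices: S_uu = 67.5, S_ud = 42.75, S_dd = 27.07
Terminal payoffs (K − S): max(-32.5, 0) = 0, max(-7.75, 0) = 0, max(7.925, 0) = 7.925
Node u (S = 45): V_u = e^(−0.08)·[0.2423·0.0000 + 0.7577·0.0000] = 0.0000
Node d (S = 28.5): V_d = e^(−0.08)·[0.2423·0.0000 + 0.7577·7.9250] = 5.5428
Node 0 (S = 30): V_0 = e^(−0.08)·[0.2423·0.0000 + 0.7577·5.5428] = 3.8767

$3.88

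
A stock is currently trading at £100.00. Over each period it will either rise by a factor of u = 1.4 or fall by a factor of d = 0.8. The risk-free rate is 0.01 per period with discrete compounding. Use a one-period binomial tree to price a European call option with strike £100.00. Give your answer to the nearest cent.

Risk-neutral probability p = (1 + 0.01 − 0.8)/(1.4 − 0.8) = 0.2100/0.6000 = 0.3500
Terminal stock prices: S_u = 140, S_d = 80
Terminal payoffs (S − K): max(40, 0) = 40, max(-20, 0) = 0
Node 0 (S = 100): V_0 = 1/1.01·[0.3500·40.0000 + 0.6500·0.0000] = 13.8614

£13.86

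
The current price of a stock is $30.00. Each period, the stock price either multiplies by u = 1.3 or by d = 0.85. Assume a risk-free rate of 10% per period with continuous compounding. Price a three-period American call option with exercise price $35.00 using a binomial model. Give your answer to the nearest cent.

Risk-neutral probability p = (e^0.1 − 0.85)/(1.3 − 0.85) = 0.2552/0.4500 = 0.5670
Terminal stock prices: S_uuu = 65.91, S_uud = 43.09, S_udd = 28.18, S_ddd = 18.42
Terminal payoffs (S − K): max(30.91, 0) = 30.91, max(8.095, 0) = 8.095, max(-6.823, 0) = 0, max(-16.58, 0) = 0
Node uu (S = 50.7): continuation = e^(−0.1)·[0.5670·30.9100 + 0.4330·8.0950] = 19.0307; exercise value = 15.7000 ≤ continuation, so V_uu = 19.0307
Node ud (S = 33.15): continuation = e^(−0.1)·[0.5670·8.0950 + 0.4330·0.0000] = 4.1534; exercise value = 0.0000 ≤ continuation, so V_ud = 4.1534
Node dd (S = 21.67): continuation = e^(−0.1)·[0.5670·0.0000 + 0.4330·0.0000] = 0.0000; exercise value = 0.0000 ≤ continuation, so V_dd = 0.0000
Node u (S = 39): continuation = e^(−0.1)·[0.5670·19.0307 + 0.4330·4.1534] = 11.3915; exercise value = 4.0000 ≤ continuation, so V_u = 11.3915
Node d (S = 25.5): continuation = e^(−0.1)·[0.5670·4.1534 + 0.4330·0.0000] = 2.1311; exercise value = 0.0000 ≤ continuation, so V_d = 2.1311
Node 0 (S = 30): continuation = e^(−0.1)·[0.5670·11.3915 + 0.4330·2.1311] = 6.6796; exercise value = 0.0000 ≤ continuation, so V_0 = 6.6796

$6.68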